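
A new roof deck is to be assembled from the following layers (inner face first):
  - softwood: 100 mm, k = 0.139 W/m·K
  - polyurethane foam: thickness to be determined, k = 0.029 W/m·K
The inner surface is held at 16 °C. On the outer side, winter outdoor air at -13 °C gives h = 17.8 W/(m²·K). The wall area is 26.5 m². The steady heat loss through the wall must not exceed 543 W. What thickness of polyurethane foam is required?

Treating each layer as a thermal resistance in series:
R_softwood = L/(kA) = 0.1/(0.139×26.5) = 0.02715 K/W
R_outer film = 1/(h_o·A) = 1/(17.8×26.5) = 0.00212 K/W
Sum of the known resistances R_other = 0.02927 K/W
Required total resistance R_tot = ΔT/Q_allow = 29/543 = 0.05341 K/W
R_polyurethane foam = R_tot − R_other = 0.02414 K/W
L = R·k·A = 0.02414×0.029×26.5

L ≈ 18.6 mm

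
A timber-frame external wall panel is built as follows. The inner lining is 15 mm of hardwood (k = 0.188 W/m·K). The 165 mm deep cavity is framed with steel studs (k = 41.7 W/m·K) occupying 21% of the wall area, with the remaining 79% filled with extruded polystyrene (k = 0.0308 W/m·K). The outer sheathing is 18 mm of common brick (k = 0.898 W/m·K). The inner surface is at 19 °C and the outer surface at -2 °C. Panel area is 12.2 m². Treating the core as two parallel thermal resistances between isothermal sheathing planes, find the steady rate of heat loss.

Q ≈ 2160 W

Sheathing layers in series; stud and cavity paths in parallel between them.
R_inner = 0.015/(0.188×12.2) = 0.00654 K/W
R_stud  = 0.165/(41.7×0.21×12.2) = 0.001544 K/W
R_cav   = 0.165/(0.0308×0.79×12.2) = 0.5558 K/W
1/R_core = 1/R_stud + 1/R_cav → R_core = 0.00154 K/W
R_outer = 0.018/(0.898×12.2) = 0.001643 K/W
R_total = 0.009723 K/W
Q = ΔT/R_total = 21/0.009723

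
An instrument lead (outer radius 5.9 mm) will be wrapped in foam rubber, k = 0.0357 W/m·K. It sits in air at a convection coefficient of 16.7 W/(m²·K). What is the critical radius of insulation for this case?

r_cr ≈ 2.14 mm

For a cylinder r_cr = k/h = 0.0357/16.7
r_cr = 2.14 mm; since the bare radius (5.9 mm) is above r_cr, any added insulation will reduce heat loss.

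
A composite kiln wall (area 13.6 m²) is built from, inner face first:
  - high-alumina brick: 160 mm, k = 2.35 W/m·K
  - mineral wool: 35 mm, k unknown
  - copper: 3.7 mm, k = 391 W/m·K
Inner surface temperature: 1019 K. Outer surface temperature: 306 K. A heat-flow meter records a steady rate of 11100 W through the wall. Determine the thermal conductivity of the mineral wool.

Treating each layer as a thermal resistance in series:
R_high-alumina brick = L/(kA) = 0.16/(2.35×13.6) = 0.005006 K/W
R_copper = L/(kA) = 0.0037/(391×13.6) = 6.958×10^-7 K/W
Sum of known resistances R_other = 0.005007 K/W
Total R = ΔT/Q = 713/11100 = 0.06423 K/W
R_mineral wool = R_total − R_other = 0.05923 K/W
k = L/(R·A) = 0.035/(0.05923×13.6)

k ≈ 0.0435 W/(m·K)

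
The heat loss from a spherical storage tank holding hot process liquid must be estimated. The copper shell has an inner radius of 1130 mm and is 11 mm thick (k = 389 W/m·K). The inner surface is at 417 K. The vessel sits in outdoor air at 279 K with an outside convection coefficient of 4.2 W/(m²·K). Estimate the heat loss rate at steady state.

Q ≈ 9480 W

Each spherical layer contributes R = (1/r_i − 1/r_o)/(4πk):
R_copper shell = (1/1.13 − 1/1.141)/(4π×389) = 1.745×10^-6 K/W
R_outer film = 1/(h·4πr_o²) = 1/(4.2×4π×1.141²) = 0.01455 K/W
R_total = 0.01456 K/W
Q = ΔT/R_total = 138/0.01456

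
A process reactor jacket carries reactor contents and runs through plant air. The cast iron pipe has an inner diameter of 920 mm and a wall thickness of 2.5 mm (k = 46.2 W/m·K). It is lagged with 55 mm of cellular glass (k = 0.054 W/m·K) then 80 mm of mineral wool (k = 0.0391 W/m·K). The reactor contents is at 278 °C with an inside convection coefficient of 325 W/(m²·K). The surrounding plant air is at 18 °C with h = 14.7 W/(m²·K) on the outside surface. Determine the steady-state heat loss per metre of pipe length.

Cylindrical conduction, so R = ln(r₂/r₁)/(2πkL) per layer, in series:
R_inner film = 1/(h_i·2πr₁L) = 1/(325×2π×0.46×1) = 0.001065 K/W
R_cast iron pipe wall = ln(462.5/460)/(2π×46.2×1) = 1.867×10^-5 K/W
R_cellular glass = ln(517.5/462.5)/(2π×0.054×1) = 0.3312 K/W
R_mineral wool = ln(597.5/517.5)/(2π×0.0391×1) = 0.5851 K/W
R_outer film = 1/(h_o·2πr_oL) = 1/(14.7×2π×0.5975×1) = 0.01812 K/W
R_total = 0.9355 K/W
Q = ΔT/R_total = 260/0.9355

q′ ≈ 278 W/m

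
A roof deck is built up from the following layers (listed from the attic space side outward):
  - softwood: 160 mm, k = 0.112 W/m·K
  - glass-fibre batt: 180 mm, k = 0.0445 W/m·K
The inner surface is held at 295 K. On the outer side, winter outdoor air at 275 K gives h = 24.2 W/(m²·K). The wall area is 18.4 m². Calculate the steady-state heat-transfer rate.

Series thermal resistances:
R_softwood = L/(kA) = 0.16/(0.112×18.4) = 0.07764 K/W
R_glass-fibre batt = L/(kA) = 0.18/(0.0445×18.4) = 0.2198 K/W
R_outer film = 1/(h_o·A) = 1/(24.2×18.4) = 0.002246 K/W
R_total = 0.2997 K/W
Q = ΔT / R_total = 20 / 0.2997

Q ≈ 66.7 W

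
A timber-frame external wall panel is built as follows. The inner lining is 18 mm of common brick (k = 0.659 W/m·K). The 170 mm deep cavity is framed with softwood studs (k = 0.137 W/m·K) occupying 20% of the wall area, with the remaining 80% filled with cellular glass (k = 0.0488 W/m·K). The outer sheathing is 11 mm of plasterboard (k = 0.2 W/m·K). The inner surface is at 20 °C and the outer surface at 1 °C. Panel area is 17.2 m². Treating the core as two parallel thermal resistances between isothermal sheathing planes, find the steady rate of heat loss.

Q ≈ 124 W

Sheathing layers in series; stud and cavity paths in parallel between them.
R_inner = 0.018/(0.659×17.2) = 0.001588 K/W
R_stud  = 0.17/(0.137×0.2×17.2) = 0.3607 K/W
R_cav   = 0.17/(0.0488×0.8×17.2) = 0.2532 K/W
1/R_core = 1/R_stud + 1/R_cav → R_core = 0.1488 K/W
R_outer = 0.011/(0.2×17.2) = 0.003198 K/W
R_total = 0.1535 K/W
Q = ΔT/R_total = 19/0.1535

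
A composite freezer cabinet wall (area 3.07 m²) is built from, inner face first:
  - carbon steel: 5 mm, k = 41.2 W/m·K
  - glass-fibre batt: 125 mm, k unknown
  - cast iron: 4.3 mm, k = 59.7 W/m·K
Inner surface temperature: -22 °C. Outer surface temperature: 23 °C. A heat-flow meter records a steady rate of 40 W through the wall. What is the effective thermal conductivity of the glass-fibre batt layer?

k ≈ 0.0362 W/(m·K)

Treating each layer as a thermal resistance in series:
R_carbon steel = L/(kA) = 0.005/(41.2×3.07) = 3.953×10^-5 K/W
R_cast iron = L/(kA) = 0.0043/(59.7×3.07) = 2.346×10^-5 K/W
Sum of known resistances R_other = 6.299×10^-5 K/W
Total R = ΔT/Q = 45/40 = 1.125 K/W
R_glass-fibre batt = R_total − R_other = 1.125 K/W
k = L/(R·A) = 0.125/(1.125×3.07)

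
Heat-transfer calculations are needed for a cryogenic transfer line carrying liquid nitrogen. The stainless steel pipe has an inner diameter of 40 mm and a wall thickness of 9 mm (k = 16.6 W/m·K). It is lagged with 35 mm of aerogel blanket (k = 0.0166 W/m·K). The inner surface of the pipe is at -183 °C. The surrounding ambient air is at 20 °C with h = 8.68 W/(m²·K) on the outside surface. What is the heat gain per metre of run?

Per-layer cylindrical resistances, series-summed:
R_stainless steel pipe wall = ln(29/20)/(2π×16.6×1) = 0.003562 K/W
R_aerogel blanket = ln(64/29)/(2π×0.0166×1) = 7.589 K/W
R_outer film = 1/(h_o·2πr_oL) = 1/(8.68×2π×0.064×1) = 0.2865 K/W
R_total = 7.88 K/W
Q = ΔT/R_total = 203/7.88

q′ ≈ 25.8 W/m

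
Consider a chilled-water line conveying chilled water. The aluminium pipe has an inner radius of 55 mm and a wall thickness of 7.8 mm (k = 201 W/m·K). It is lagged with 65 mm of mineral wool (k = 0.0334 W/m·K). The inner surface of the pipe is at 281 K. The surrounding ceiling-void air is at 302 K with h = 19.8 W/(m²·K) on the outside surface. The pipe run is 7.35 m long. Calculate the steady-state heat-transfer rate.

Cylindrical conduction, so R = ln(r₂/r₁)/(2πkL) per layer, in series:
R_aluminium pipe wall = ln(62.8/55)/(2π×201×7.35) = 1.429×10^-5 K/W
R_mineral wool = ln(127.8/62.8)/(2π×0.0334×7.35) = 0.4606 K/W
R_outer film = 1/(h_o·2πr_oL) = 1/(19.8×2π×0.1278×7.35) = 0.008557 K/W
R_total = 0.4692 K/W
Q = ΔT/R_total = 21/0.4692

Q ≈ 44.8 W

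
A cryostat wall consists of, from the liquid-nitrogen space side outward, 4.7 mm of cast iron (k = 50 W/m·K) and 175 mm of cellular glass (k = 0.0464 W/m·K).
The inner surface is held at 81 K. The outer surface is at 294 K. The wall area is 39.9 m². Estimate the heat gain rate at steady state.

Q ≈ 2250 W

Treating each layer as a thermal resistance in series:
R_cast iron = L/(kA) = 0.0047/(50×39.9) = 2.356×10^-6 K/W
R_cellular glass = L/(kA) = 0.175/(0.0464×39.9) = 0.09453 K/W
R_total = 0.09453 K/W
Q = ΔT / R_total = 213 / 0.09453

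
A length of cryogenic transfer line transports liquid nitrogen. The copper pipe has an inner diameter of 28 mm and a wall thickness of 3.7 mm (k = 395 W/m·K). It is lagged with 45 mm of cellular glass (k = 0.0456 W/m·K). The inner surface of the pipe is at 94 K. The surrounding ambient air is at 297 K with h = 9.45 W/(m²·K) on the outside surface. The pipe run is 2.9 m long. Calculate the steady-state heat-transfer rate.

Q ≈ 126 W

Per-layer cylindrical resistances, series-summed:
R_copper pipe wall = ln(17.7/14)/(2π×395×2.9) = 3.258×10^-5 K/W
R_cellular glass = ln(62.7/17.7)/(2π×0.0456×2.9) = 1.522 K/W
R_outer film = 1/(h_o·2πr_oL) = 1/(9.45×2π×0.0627×2.9) = 0.09262 K/W
R_total = 1.615 K/W
Q = ΔT/R_total = 203/1.615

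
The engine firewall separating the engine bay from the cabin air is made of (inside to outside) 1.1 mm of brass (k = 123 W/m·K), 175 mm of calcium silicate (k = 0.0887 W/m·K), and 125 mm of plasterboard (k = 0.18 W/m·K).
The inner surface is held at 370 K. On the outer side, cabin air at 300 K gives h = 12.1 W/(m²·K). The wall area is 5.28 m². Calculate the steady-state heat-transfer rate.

Model the wall as resistances in series:
R_brass = L/(kA) = 0.0011/(123×5.28) = 1.694×10^-6 K/W
R_calcium silicate = L/(kA) = 0.175/(0.0887×5.28) = 0.3737 K/W
R_plasterboard = L/(kA) = 0.125/(0.18×5.28) = 0.1315 K/W
R_outer film = 1/(h_o·A) = 1/(12.1×5.28) = 0.01565 K/W
R_total = 0.5208 K/W
Q = ΔT / R_total = 70 / 0.5208

Q ≈ 134 W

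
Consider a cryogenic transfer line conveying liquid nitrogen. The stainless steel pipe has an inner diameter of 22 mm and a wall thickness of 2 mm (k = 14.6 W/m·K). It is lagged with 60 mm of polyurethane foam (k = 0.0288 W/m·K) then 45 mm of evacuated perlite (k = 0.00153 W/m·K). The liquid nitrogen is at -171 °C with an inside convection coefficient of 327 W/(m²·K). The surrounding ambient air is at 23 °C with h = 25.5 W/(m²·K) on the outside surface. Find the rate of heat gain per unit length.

Radial resistances (cylindrical: R_cond = ln(r_o/r_i)/(2πkL), R_conv = 1/(h·2πrL)):
R_inner film = 1/(h_i·2πr₁L) = 1/(327×2π×0.011×1) = 0.04425 K/W
R_stainless steel pipe wall = ln(13/11)/(2π×14.6×1) = 0.001821 K/W
R_polyurethane foam = ln(73/13)/(2π×0.0288×1) = 9.536 K/W
R_evacuated perlite = ln(118/73)/(2π×0.00153×1) = 49.95 K/W
R_outer film = 1/(h_o·2πr_oL) = 1/(25.5×2π×0.118×1) = 0.05289 K/W
R_total = 59.59 K/W
Q = ΔT/R_total = 194/59.59

q′ ≈ 3.26 W/m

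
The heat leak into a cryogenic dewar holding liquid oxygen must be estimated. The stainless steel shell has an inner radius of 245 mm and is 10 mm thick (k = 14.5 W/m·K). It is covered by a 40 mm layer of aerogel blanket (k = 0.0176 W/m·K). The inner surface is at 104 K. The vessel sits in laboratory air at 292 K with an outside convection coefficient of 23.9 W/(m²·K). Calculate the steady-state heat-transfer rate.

Q ≈ 76.9 W

Radial (spherical) resistances in series:
R_stainless steel shell = (1/0.245 − 1/0.255)/(4π×14.5) = 8.784×10^-4 K/W
R_aerogel blanket = (1/0.255 − 1/0.295)/(4π×0.0176) = 2.404 K/W
R_outer film = 1/(h·4πr_o²) = 1/(23.9×4π×0.295²) = 0.03826 K/W
R_total = 2.443 K/W
Q = ΔT/R_total = 188/2.443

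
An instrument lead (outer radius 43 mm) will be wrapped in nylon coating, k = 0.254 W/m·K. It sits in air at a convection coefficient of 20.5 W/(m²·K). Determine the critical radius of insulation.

r_cr ≈ 12.4 mm

For a cylinder r_cr = k/h = 0.254/20.5
r_cr = 12.4 mm; since the bare radius (43 mm) is above r_cr, any added insulation will reduce heat loss.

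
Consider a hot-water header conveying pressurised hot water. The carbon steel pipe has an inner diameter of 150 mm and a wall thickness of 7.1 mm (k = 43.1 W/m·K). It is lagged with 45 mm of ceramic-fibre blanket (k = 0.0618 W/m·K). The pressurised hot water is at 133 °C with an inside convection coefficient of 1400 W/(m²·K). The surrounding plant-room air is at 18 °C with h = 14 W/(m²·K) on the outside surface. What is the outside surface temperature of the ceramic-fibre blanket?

Treating each annulus and film as a series resistance:
R_inner film = 1/(h_i·2πr₁L) = 1/(1400×2π×0.075×1) = 0.001516 K/W
R_carbon steel pipe wall = ln(82.1/75)/(2π×43.1×1) = 3.34×10^-4 K/W
R_ceramic-fibre blanket = ln(127.1/82.1)/(2π×0.0618×1) = 1.126 K/W
R_outer film = 1/(h_o·2πr_oL) = 1/(14×2π×0.1271×1) = 0.08944 K/W
R_total = 1.217 K/W
Q = ΔT/R_total = 115/1.217
Q = 94.5 W/m
T_interface = T_inner − Q·ΣR(inner→interface) = 133 − 94.5×1.127

T ≈ 26.5 °C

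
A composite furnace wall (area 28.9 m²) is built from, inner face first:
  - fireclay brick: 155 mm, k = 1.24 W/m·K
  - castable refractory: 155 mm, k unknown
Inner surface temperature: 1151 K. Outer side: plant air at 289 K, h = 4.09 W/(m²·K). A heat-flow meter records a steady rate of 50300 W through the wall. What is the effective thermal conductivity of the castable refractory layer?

k ≈ 1.23 W/(m·K)

Using the resistance-network approach (series):
R_fireclay brick = L/(kA) = 0.155/(1.24×28.9) = 0.004325 K/W
R_outer film = 1/(h_o·A) = 1/(4.09×28.9) = 0.00846 K/W
Sum of known resistances R_other = 0.01279 K/W
Total R = ΔT/Q = 862/50300 = 0.01714 K/W
R_castable refractory = R_total − R_other = 0.004352 K/W
k = L/(R·A) = 0.155/(0.004352×28.9)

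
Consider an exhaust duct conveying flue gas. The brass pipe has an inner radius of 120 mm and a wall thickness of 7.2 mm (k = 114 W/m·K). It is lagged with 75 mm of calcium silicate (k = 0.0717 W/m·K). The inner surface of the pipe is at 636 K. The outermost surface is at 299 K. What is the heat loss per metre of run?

q′ ≈ 328 W/m

Cylindrical conduction, so R = ln(r₂/r₁)/(2πkL) per layer, in series:
R_brass pipe wall = ln(127.2/120)/(2π×114×1) = 8.135×10^-5 K/W
R_calcium silicate = ln(202.2/127.2)/(2π×0.0717×1) = 1.029 K/W
R_total = 1.029 K/W
Q = ΔT/R_total = 337/1.029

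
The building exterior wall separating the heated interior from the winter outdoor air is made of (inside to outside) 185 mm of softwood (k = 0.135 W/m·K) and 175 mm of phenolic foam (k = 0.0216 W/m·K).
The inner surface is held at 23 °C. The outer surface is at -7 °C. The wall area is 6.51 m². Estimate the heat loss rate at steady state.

Treating each layer as a thermal resistance in series:
R_softwood = L/(kA) = 0.185/(0.135×6.51) = 0.2105 K/W
R_phenolic foam = L/(kA) = 0.175/(0.0216×6.51) = 1.245 K/W
R_total = 1.455 K/W
Q = ΔT / R_total = 30 / 1.455

Q ≈ 20.6 W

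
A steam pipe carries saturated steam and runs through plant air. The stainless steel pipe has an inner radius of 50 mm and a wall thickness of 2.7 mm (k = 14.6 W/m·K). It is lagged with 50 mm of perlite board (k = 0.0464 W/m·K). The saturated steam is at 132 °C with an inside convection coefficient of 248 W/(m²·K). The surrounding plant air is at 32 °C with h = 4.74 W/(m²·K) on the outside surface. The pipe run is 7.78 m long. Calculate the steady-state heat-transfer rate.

For a radial system each layer contributes R = ln(r_out/r_in)/(2πkL); films add R = 1/(hA).
R_inner film = 1/(h_i·2πr₁L) = 1/(248×2π×0.05×7.78) = 0.00165 K/W
R_stainless steel pipe wall = ln(52.7/50)/(2π×14.6×7.78) = 7.369×10^-5 K/W
R_perlite board = ln(102.7/52.7)/(2π×0.0464×7.78) = 0.2942 K/W
R_outer film = 1/(h_o·2πr_oL) = 1/(4.74×2π×0.1027×7.78) = 0.04202 K/W
R_total = 0.3379 K/W
Q = ΔT/R_total = 100/0.3379

Q ≈ 296 W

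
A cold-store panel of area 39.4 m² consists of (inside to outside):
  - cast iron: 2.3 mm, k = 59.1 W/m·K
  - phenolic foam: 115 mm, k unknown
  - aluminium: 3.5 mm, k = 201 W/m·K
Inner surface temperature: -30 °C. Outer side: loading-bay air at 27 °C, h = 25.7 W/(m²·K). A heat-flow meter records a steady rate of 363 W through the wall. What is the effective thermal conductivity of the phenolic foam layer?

k ≈ 0.0187 W/(m·K)

Treating each layer as a thermal resistance in series:
R_cast iron = L/(kA) = 0.0023/(59.1×39.4) = 9.877×10^-7 K/W
R_aluminium = L/(kA) = 0.0035/(201×39.4) = 4.42×10^-7 K/W
R_outer film = 1/(h_o·A) = 1/(25.7×39.4) = 9.876×10^-4 K/W
Sum of known resistances R_other = 9.89×10^-4 K/W
Total R = ΔT/Q = 57/363 = 0.157 K/W
R_phenolic foam = R_total − R_other = 0.156 K/W
k = L/(R·A) = 0.115/(0.156×39.4)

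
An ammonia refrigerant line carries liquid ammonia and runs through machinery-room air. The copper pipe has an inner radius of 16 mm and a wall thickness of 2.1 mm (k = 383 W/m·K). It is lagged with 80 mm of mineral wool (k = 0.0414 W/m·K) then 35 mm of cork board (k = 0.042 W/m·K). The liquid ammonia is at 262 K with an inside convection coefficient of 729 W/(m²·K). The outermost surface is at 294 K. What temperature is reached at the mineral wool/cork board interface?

T ≈ 289 K

Radial resistances (cylindrical: R_cond = ln(r_o/r_i)/(2πkL), R_conv = 1/(h·2πrL)):
R_inner film = 1/(h_i·2πr₁L) = 1/(729×2π×0.016×1) = 0.01364 K/W
R_copper pipe wall = ln(18.1/16)/(2π×383×1) = 5.125×10^-5 K/W
R_mineral wool = ln(98.1/18.1)/(2π×0.0414×1) = 6.497 K/W
R_cork board = ln(133.1/98.1)/(2π×0.042×1) = 1.156 K/W
R_total = 7.667 K/W
Q = ΔT/R_total = 32/7.667
Q = 4.17 W/m
T_interface = T_inner + Q·ΣR(inner→interface) = 262 + 4.17×6.511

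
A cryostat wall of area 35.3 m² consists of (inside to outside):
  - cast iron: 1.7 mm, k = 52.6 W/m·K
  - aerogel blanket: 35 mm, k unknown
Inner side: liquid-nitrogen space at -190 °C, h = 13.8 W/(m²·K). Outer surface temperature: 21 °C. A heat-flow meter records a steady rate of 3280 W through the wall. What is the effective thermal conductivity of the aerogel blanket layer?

k ≈ 0.0159 W/(m·K)

Treating each layer as a thermal resistance in series:
R_inner film = 1/(h_i·A) = 1/(13.8×35.3) = 0.002053 K/W
R_cast iron = L/(kA) = 0.0017/(52.6×35.3) = 9.156×10^-7 K/W
Sum of known resistances R_other = 0.002054 K/W
Total R = ΔT/Q = 211/3280 = 0.06433 K/W
R_aerogel blanket = R_total − R_other = 0.06228 K/W
k = L/(R·A) = 0.035/(0.06228×35.3)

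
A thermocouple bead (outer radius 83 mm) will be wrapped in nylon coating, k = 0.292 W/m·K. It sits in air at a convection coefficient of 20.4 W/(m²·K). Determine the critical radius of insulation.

r_cr ≈ 28.6 mm

For a sphere r_cr = 2k/h = 2×0.292/20.4
r_cr = 28.6 mm; since the bare radius (83 mm) is above r_cr, any added insulation will reduce heat loss.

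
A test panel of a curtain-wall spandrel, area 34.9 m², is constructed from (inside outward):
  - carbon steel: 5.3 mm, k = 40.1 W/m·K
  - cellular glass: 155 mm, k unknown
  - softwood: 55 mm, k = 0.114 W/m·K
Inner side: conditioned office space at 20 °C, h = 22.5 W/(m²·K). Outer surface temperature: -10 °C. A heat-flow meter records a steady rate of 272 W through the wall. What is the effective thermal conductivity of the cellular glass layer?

Model the wall as resistances in series:
R_inner film = 1/(h_i·A) = 1/(22.5×34.9) = 0.001273 K/W
R_carbon steel = L/(kA) = 0.0053/(40.1×34.9) = 3.787×10^-6 K/W
R_softwood = L/(kA) = 0.055/(0.114×34.9) = 0.01382 K/W
Sum of known resistances R_other = 0.0151 K/W
Total R = ΔT/Q = 30/272 = 0.1103 K/W
R_cellular glass = R_total − R_other = 0.09519 K/W
k = L/(R·A) = 0.155/(0.09519×34.9)

k ≈ 0.0467 W/(m·K)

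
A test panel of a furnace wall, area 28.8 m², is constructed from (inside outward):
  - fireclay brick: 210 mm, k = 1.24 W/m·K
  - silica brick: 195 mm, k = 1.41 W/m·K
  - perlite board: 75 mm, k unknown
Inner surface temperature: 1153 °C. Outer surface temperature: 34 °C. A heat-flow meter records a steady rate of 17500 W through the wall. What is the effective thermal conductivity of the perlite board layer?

Model the wall as resistances in series:
R_fireclay brick = L/(kA) = 0.21/(1.24×28.8) = 0.00588 K/W
R_silica brick = L/(kA) = 0.195/(1.41×28.8) = 0.004802 K/W
Sum of known resistances R_other = 0.01068 K/W
Total R = ΔT/Q = 1119/17500 = 0.06394 K/W
R_perlite board = R_total − R_other = 0.05326 K/W
k = L/(R·A) = 0.075/(0.05326×28.8)

k ≈ 0.0489 W/(m·K)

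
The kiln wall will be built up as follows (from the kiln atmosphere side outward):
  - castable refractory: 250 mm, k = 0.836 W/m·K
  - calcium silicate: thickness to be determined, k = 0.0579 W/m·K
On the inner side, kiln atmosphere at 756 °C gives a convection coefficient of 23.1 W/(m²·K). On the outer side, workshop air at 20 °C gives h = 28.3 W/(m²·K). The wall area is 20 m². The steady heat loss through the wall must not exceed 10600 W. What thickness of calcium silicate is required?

L ≈ 58.5 mm

Using the resistance-network approach (series):
R_inner film = 1/(h_i·A) = 1/(23.1×20) = 0.002165 K/W
R_castable refractory = L/(kA) = 0.25/(0.836×20) = 0.01495 K/W
R_outer film = 1/(h_o·A) = 1/(28.3×20) = 0.001767 K/W
Sum of the known resistances R_other = 0.01888 K/W
Required total resistance R_tot = ΔT/Q_allow = 736/10600 = 0.06943 K/W
R_calcium silicate = R_tot − R_other = 0.05055 K/W
L = R·k·A = 0.05055×0.0579×20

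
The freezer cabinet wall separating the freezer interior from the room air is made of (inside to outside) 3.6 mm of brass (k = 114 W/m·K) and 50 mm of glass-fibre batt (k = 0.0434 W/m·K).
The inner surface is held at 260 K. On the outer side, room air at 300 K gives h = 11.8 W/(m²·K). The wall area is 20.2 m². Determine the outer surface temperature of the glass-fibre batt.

T ≈ 297 K

Series thermal resistances:
R_brass = L/(kA) = 0.0036/(114×20.2) = 1.563×10^-6 K/W
R_glass-fibre batt = L/(kA) = 0.05/(0.0434×20.2) = 0.05703 K/W
R_outer film = 1/(h_o·A) = 1/(11.8×20.2) = 0.004195 K/W
R_total = 0.06123 K/W;  Q = ΔT/R_total = 40/0.06123 = 653.3 W
T_interface = T_inner + Q·ΣR(inner→interface) = 260 + 653×0.05703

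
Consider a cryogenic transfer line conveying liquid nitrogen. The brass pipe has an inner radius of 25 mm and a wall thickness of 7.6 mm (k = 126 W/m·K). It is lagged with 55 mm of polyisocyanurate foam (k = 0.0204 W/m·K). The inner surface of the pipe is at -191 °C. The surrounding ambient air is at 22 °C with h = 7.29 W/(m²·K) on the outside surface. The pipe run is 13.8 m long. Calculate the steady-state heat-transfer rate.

Q ≈ 369 W

Treating each annulus and film as a series resistance:
R_brass pipe wall = ln(32.6/25)/(2π×126×13.8) = 2.43×10^-5 K/W
R_polyisocyanurate foam = ln(87.6/32.6)/(2π×0.0204×13.8) = 0.5588 K/W
R_outer film = 1/(h_o·2πr_oL) = 1/(7.29×2π×0.0876×13.8) = 0.01806 K/W
R_total = 0.5769 K/W
Q = ΔT/R_total = 213/0.5769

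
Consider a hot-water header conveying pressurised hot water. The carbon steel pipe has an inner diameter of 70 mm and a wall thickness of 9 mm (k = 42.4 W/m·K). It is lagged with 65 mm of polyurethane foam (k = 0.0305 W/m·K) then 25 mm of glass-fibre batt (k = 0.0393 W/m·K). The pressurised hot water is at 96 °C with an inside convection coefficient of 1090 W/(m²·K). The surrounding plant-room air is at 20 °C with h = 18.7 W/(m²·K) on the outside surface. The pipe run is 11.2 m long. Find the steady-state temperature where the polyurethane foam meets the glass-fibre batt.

Per-layer cylindrical resistances, series-summed:
R_inner film = 1/(h_i·2πr₁L) = 1/(1090×2π×0.035×11.2) = 3.725×10^-4 K/W
R_carbon steel pipe wall = ln(44/35)/(2π×42.4×11.2) = 7.67×10^-5 K/W
R_polyurethane foam = ln(109/44)/(2π×0.0305×11.2) = 0.4227 K/W
R_glass-fibre batt = ln(134/109)/(2π×0.0393×11.2) = 0.07466 K/W
R_outer film = 1/(h_o·2πr_oL) = 1/(18.7×2π×0.134×11.2) = 0.005671 K/W
R_total = 0.5034 K/W
Q = ΔT/R_total = 76/0.5034
Q = 151 W
T_interface = T_inner − Q·ΣR(inner→interface) = 96 − 151×0.4231

T ≈ 32.1 °C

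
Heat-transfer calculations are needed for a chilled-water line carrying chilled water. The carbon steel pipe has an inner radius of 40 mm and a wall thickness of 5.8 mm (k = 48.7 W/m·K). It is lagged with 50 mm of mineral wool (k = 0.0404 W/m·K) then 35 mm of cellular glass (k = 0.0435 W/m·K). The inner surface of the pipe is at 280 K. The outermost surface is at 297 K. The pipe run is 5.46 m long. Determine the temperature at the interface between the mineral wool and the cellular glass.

T ≈ 292 K

Per-layer cylindrical resistances, series-summed:
R_carbon steel pipe wall = ln(45.8/40)/(2π×48.7×5.46) = 8.105×10^-5 K/W
R_mineral wool = ln(95.8/45.8)/(2π×0.0404×5.46) = 0.5325 K/W
R_cellular glass = ln(130.8/95.8)/(2π×0.0435×5.46) = 0.2087 K/W
R_total = 0.7412 K/W
Q = ΔT/R_total = 17/0.7412
Q = 22.9 W
T_interface = T_inner + Q·ΣR(inner→interface) = 280 + 22.9×0.5325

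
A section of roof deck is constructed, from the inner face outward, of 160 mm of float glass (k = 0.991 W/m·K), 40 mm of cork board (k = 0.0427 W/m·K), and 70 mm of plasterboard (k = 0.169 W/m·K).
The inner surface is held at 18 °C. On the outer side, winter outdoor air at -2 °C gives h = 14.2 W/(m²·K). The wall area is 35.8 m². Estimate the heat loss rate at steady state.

Thermal resistances in series:
R_float glass = L/(kA) = 0.16/(0.991×35.8) = 0.00451 K/W
R_cork board = L/(kA) = 0.04/(0.0427×35.8) = 0.02617 K/W
R_plasterboard = L/(kA) = 0.07/(0.169×35.8) = 0.01157 K/W
R_outer film = 1/(h_o·A) = 1/(14.2×35.8) = 0.001967 K/W
R_total = 0.04421 K/W
Q = ΔT / R_total = 20 / 0.04421

Q ≈ 452 W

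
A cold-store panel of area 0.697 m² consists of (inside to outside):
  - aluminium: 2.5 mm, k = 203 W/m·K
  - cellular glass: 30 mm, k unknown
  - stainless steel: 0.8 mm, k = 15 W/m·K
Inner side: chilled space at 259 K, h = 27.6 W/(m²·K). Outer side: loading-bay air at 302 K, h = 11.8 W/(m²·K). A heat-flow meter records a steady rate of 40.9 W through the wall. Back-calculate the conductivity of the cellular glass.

k ≈ 0.049 W/(m·K)

Series thermal resistances:
R_inner film = 1/(h_i·A) = 1/(27.6×0.697) = 0.05198 K/W
R_aluminium = L/(kA) = 0.0025/(203×0.697) = 1.767×10^-5 K/W
R_stainless steel = L/(kA) = 0.0008/(15×0.697) = 7.652×10^-5 K/W
R_outer film = 1/(h_o·A) = 1/(11.8×0.697) = 0.1216 K/W
Sum of known resistances R_other = 0.1737 K/W
Total R = ΔT/Q = 43/40.9 = 1.051 K/W
R_cellular glass = R_total − R_other = 0.8777 K/W
k = L/(R·A) = 0.03/(0.8777×0.697)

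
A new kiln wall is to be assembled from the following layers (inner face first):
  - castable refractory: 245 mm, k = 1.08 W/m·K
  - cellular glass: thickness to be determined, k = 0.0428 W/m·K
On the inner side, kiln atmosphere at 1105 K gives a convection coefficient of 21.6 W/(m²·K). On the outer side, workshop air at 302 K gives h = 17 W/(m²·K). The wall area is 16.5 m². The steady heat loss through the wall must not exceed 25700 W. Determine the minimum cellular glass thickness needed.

Thermal resistances in series:
R_inner film = 1/(h_i·A) = 1/(21.6×16.5) = 0.002806 K/W
R_castable refractory = L/(kA) = 0.245/(1.08×16.5) = 0.01375 K/W
R_outer film = 1/(h_o·A) = 1/(17×16.5) = 0.003565 K/W
Sum of the known resistances R_other = 0.02012 K/W
Required total resistance R_tot = ΔT/Q_allow = 803/25700 = 0.03125 K/W
R_cellular glass = R_tot − R_other = 0.01113 K/W
L = R·k·A = 0.01113×0.0428×16.5

L ≈ 7.86 mm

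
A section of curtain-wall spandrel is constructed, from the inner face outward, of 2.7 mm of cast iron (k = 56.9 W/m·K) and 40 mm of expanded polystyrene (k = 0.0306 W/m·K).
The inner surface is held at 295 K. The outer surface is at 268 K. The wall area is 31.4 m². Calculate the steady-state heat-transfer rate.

Thermal resistances in series:
R_cast iron = L/(kA) = 0.0027/(56.9×31.4) = 1.511×10^-6 K/W
R_expanded polystyrene = L/(kA) = 0.04/(0.0306×31.4) = 0.04163 K/W
R_total = 0.04163 K/W
Q = ΔT / R_total = 27 / 0.04163

Q ≈ 649 W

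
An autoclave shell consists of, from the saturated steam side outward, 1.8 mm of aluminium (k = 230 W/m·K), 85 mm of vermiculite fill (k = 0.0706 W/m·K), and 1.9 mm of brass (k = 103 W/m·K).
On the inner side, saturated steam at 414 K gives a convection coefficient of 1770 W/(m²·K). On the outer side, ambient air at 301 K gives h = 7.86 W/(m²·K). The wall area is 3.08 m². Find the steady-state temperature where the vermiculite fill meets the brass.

Model the wall as resistances in series:
R_inner film = 1/(h_i·A) = 1/(1770×3.08) = 1.834×10^-4 K/W
R_aluminium = L/(kA) = 0.0018/(230×3.08) = 2.541×10^-6 K/W
R_vermiculite fill = L/(kA) = 0.085/(0.0706×3.08) = 0.3909 K/W
R_brass = L/(kA) = 0.0019/(103×3.08) = 5.989×10^-6 K/W
R_outer film = 1/(h_o·A) = 1/(7.86×3.08) = 0.04131 K/W
R_total = 0.4324 K/W;  Q = ΔT/R_total = 113/0.4324 = 261.3 W
T_interface = T_inner − Q·ΣR(inner→interface) = 414 − 261×0.3911

T ≈ 312 K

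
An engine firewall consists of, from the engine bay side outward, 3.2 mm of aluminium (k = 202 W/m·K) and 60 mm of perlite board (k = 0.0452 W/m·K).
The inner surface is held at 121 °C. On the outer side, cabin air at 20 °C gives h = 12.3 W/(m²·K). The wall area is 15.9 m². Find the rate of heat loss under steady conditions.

Q ≈ 1140 W

Model the wall as resistances in series:
R_aluminium = L/(kA) = 0.0032/(202×15.9) = 9.963×10^-7 K/W
R_perlite board = L/(kA) = 0.06/(0.0452×15.9) = 0.08349 K/W
R_outer film = 1/(h_o·A) = 1/(12.3×15.9) = 0.005113 K/W
R_total = 0.0886 K/W
Q = ΔT / R_total = 101 / 0.0886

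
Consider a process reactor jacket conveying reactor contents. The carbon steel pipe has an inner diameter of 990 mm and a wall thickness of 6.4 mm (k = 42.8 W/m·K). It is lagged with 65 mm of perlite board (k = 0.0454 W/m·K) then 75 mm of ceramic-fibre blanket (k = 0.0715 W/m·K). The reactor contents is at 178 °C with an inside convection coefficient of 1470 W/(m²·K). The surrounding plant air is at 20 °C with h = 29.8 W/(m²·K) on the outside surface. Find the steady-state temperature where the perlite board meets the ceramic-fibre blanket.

Cylindrical conduction, so R = ln(r₂/r₁)/(2πkL) per layer, in series:
R_inner film = 1/(h_i·2πr₁L) = 1/(1470×2π×0.495×1) = 2.187×10^-4 K/W
R_carbon steel pipe wall = ln(501.4/495)/(2π×42.8×1) = 4.777×10^-5 K/W
R_perlite board = ln(566.4/501.4)/(2π×0.0454×1) = 0.4273 K/W
R_ceramic-fibre blanket = ln(641.4/566.4)/(2π×0.0715×1) = 0.2768 K/W
R_outer film = 1/(h_o·2πr_oL) = 1/(29.8×2π×0.6414×1) = 0.008327 K/W
R_total = 0.7127 K/W
Q = ΔT/R_total = 158/0.7127
Q = 222 W/m
T_interface = T_inner − Q·ΣR(inner→interface) = 178 − 222×0.4276

T ≈ 83.2 °C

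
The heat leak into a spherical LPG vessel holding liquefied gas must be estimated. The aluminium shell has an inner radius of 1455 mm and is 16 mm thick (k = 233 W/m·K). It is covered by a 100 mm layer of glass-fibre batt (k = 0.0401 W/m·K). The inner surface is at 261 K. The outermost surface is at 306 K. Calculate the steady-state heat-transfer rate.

Radial (spherical) resistances in series:
R_aluminium shell = (1/1.455 − 1/1.471)/(4π×233) = 2.553×10^-6 K/W
R_glass-fibre batt = (1/1.471 − 1/1.571)/(4π×0.0401) = 0.08587 K/W
R_total = 0.08588 K/W
Q = ΔT/R_total = 45/0.08588

Q ≈ 524 W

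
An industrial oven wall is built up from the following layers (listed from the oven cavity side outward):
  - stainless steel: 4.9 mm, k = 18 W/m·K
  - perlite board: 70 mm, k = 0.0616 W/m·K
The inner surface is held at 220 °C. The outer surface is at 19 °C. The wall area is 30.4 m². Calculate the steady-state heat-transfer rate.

Q ≈ 5380 W

Series thermal resistances:
R_stainless steel = L/(kA) = 0.0049/(18×30.4) = 8.955×10^-6 K/W
R_perlite board = L/(kA) = 0.07/(0.0616×30.4) = 0.03738 K/W
R_total = 0.03739 K/W
Q = ΔT / R_total = 201 / 0.03739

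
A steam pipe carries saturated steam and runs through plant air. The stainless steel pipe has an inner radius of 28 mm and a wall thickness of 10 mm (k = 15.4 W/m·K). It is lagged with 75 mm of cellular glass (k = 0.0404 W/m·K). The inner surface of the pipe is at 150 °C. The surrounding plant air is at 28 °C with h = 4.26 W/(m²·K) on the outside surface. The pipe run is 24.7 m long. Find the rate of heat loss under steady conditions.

Q ≈ 651 W

Treating each annulus and film as a series resistance:
R_stainless steel pipe wall = ln(38/28)/(2π×15.4×24.7) = 1.278×10^-4 K/W
R_cellular glass = ln(113/38)/(2π×0.0404×24.7) = 0.1738 K/W
R_outer film = 1/(h_o·2πr_oL) = 1/(4.26×2π×0.113×24.7) = 0.01339 K/W
R_total = 0.1873 K/W
Q = ΔT/R_total = 122/0.1873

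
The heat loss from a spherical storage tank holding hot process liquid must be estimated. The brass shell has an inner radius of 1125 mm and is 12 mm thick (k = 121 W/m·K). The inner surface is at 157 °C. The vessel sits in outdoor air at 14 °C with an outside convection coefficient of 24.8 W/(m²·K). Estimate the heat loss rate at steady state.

Q ≈ 57500 W

Spherical conduction: R = (1/r_in − 1/r_out)/(4πk) per layer; series-sum.
R_brass shell = (1/1.125 − 1/1.137)/(4π×121) = 6.17×10^-6 K/W
R_outer film = 1/(h·4πr_o²) = 1/(24.8×4π×1.137²) = 0.002482 K/W
R_total = 0.002488 K/W
Q = ΔT/R_total = 143/0.002488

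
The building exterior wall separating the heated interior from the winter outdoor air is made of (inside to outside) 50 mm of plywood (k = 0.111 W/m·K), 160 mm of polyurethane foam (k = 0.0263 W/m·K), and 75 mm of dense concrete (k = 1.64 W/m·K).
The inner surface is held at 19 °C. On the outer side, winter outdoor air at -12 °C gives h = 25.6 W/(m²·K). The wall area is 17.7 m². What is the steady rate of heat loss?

Using the resistance-network approach (series):
R_plywood = L/(kA) = 0.05/(0.111×17.7) = 0.02545 K/W
R_polyurethane foam = L/(kA) = 0.16/(0.0263×17.7) = 0.3437 K/W
R_dense concrete = L/(kA) = 0.075/(1.64×17.7) = 0.002584 K/W
R_outer film = 1/(h_o·A) = 1/(25.6×17.7) = 0.002207 K/W
R_total = 0.3739 K/W
Q = ΔT / R_total = 31 / 0.3739

Q ≈ 82.9 W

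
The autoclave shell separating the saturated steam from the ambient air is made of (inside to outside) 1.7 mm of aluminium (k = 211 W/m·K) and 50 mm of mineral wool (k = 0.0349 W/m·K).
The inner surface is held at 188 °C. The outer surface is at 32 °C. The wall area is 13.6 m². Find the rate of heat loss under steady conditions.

Using the resistance-network approach (series):
R_aluminium = L/(kA) = 0.0017/(211×13.6) = 5.924×10^-7 K/W
R_mineral wool = L/(kA) = 0.05/(0.0349×13.6) = 0.1053 K/W
R_total = 0.1053 K/W
Q = ΔT / R_total = 156 / 0.1053

Q ≈ 1480 W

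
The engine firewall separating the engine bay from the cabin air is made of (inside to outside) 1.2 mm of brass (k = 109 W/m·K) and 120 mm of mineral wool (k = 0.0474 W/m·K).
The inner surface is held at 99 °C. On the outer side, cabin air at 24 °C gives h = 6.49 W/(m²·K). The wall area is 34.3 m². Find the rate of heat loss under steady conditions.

Treating each layer as a thermal resistance in series:
R_brass = L/(kA) = 0.0012/(109×34.3) = 3.21×10^-7 K/W
R_mineral wool = L/(kA) = 0.12/(0.0474×34.3) = 0.07381 K/W
R_outer film = 1/(h_o·A) = 1/(6.49×34.3) = 0.004492 K/W
R_total = 0.0783 K/W
Q = ΔT / R_total = 75 / 0.0783

Q ≈ 958 W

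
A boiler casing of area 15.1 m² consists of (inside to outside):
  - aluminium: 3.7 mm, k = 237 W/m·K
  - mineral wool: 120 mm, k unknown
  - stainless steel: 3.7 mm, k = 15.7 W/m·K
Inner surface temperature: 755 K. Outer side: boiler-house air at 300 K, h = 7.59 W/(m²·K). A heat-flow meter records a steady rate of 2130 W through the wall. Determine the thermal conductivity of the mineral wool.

k ≈ 0.0388 W/(m·K)

Model the wall as resistances in series:
R_aluminium = L/(kA) = 0.0037/(237×15.1) = 1.034×10^-6 K/W
R_stainless steel = L/(kA) = 0.0037/(15.7×15.1) = 1.561×10^-5 K/W
R_outer film = 1/(h_o·A) = 1/(7.59×15.1) = 0.008725 K/W
Sum of known resistances R_other = 0.008742 K/W
Total R = ΔT/Q = 455/2130 = 0.2136 K/W
R_mineral wool = R_total − R_other = 0.2049 K/W
k = L/(R·A) = 0.12/(0.2049×15.1)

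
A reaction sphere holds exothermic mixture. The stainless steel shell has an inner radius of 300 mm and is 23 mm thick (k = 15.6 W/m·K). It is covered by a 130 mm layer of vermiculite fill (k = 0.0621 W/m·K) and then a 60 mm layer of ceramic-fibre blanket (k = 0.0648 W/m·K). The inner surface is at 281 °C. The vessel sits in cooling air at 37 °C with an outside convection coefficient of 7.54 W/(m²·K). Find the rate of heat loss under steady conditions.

Spherical conduction: R = (1/r_in − 1/r_out)/(4πk) per layer; series-sum.
R_stainless steel shell = (1/0.3 − 1/0.323)/(4π×15.6) = 0.001211 K/W
R_vermiculite fill = (1/0.323 − 1/0.453)/(4π×0.0621) = 1.139 K/W
R_ceramic-fibre blanket = (1/0.453 − 1/0.513)/(4π×0.0648) = 0.3171 K/W
R_outer film = 1/(h·4πr_o²) = 1/(7.54×4π×0.513²) = 0.0401 K/W
R_total = 1.497 K/W
Q = ΔT/R_total = 244/1.497

Q ≈ 163 W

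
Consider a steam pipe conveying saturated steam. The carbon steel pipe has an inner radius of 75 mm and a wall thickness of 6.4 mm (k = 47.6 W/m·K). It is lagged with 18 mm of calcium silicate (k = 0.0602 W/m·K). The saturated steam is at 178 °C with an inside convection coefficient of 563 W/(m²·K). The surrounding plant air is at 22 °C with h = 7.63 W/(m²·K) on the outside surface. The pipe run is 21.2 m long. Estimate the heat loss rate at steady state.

Radial resistances (cylindrical: R_cond = ln(r_o/r_i)/(2πkL), R_conv = 1/(h·2πrL)):
R_inner film = 1/(h_i·2πr₁L) = 1/(563×2π×0.075×21.2) = 1.778×10^-4 K/W
R_carbon steel pipe wall = ln(81.4/75)/(2π×47.6×21.2) = 1.291×10^-5 K/W
R_calcium silicate = ln(99.4/81.4)/(2π×0.0602×21.2) = 0.02491 K/W
R_outer film = 1/(h_o·2πr_oL) = 1/(7.63×2π×0.0994×21.2) = 0.009899 K/W
R_total = 0.035 K/W
Q = ΔT/R_total = 156/0.035

Q ≈ 4460 W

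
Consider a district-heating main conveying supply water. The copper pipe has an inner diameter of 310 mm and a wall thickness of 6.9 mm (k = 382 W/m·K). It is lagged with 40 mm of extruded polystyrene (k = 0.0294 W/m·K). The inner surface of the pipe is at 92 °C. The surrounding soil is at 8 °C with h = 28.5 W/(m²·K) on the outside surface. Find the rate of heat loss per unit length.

q′ ≈ 68.7 W/m

For a radial system each layer contributes R = ln(r_out/r_in)/(2πkL); films add R = 1/(hA).
R_copper pipe wall = ln(161.9/155)/(2π×382×1) = 1.815×10^-5 K/W
R_extruded polystyrene = ln(201.9/161.9)/(2π×0.0294×1) = 1.195 K/W
R_outer film = 1/(h_o·2πr_oL) = 1/(28.5×2π×0.2019×1) = 0.02766 K/W
R_total = 1.223 K/W
Q = ΔT/R_total = 84/1.223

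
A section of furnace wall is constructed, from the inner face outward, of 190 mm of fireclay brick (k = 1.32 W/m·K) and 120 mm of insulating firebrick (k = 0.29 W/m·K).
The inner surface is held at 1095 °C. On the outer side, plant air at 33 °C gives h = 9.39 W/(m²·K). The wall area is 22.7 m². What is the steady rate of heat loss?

Series thermal resistances:
R_fireclay brick = L/(kA) = 0.19/(1.32×22.7) = 0.006341 K/W
R_insulating firebrick = L/(kA) = 0.12/(0.29×22.7) = 0.01823 K/W
R_outer film = 1/(h_o·A) = 1/(9.39×22.7) = 0.004691 K/W
R_total = 0.02926 K/W
Q = ΔT / R_total = 1062 / 0.02926

Q ≈ 36300 W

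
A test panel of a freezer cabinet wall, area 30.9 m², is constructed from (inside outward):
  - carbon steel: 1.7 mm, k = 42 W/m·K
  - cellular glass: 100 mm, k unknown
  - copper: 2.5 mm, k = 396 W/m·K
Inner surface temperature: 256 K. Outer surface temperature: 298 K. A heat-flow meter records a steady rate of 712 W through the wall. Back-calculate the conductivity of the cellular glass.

Treating each layer as a thermal resistance in series:
R_carbon steel = L/(kA) = 0.0017/(42×30.9) = 1.31×10^-6 K/W
R_copper = L/(kA) = 0.0025/(396×30.9) = 2.043×10^-7 K/W
Sum of known resistances R_other = 1.514×10^-6 K/W
Total R = ΔT/Q = 42/712 = 0.05899 K/W
R_cellular glass = R_total − R_other = 0.05899 K/W
k = L/(R·A) = 0.1/(0.05899×30.9)

k ≈ 0.0549 W/(m·K)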